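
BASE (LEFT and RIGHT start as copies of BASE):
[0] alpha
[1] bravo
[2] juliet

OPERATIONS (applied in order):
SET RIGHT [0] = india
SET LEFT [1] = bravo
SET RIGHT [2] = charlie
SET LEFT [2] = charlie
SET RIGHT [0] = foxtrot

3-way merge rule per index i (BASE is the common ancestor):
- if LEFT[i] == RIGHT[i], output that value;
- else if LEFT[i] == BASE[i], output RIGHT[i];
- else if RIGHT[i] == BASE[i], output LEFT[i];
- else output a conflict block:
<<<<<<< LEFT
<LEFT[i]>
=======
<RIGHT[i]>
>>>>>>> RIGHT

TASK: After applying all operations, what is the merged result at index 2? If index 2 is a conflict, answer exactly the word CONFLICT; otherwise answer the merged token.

Answer: charlie

Derivation:
Final LEFT:  [alpha, bravo, charlie]
Final RIGHT: [foxtrot, bravo, charlie]
i=0: L=alpha=BASE, R=foxtrot -> take RIGHT -> foxtrot
i=1: L=bravo R=bravo -> agree -> bravo
i=2: L=charlie R=charlie -> agree -> charlie
Index 2 -> charlie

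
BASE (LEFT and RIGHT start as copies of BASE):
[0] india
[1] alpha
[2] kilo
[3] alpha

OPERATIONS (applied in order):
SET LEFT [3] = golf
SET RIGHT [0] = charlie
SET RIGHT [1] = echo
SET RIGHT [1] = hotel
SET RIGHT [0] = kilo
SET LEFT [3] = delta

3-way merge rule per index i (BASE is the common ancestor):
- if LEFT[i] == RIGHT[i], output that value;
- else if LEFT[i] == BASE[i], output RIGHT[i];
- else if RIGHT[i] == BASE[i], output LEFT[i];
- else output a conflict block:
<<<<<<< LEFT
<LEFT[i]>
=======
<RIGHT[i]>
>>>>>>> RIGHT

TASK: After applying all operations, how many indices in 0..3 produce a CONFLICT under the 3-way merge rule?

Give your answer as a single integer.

Final LEFT:  [india, alpha, kilo, delta]
Final RIGHT: [kilo, hotel, kilo, alpha]
i=0: L=india=BASE, R=kilo -> take RIGHT -> kilo
i=1: L=alpha=BASE, R=hotel -> take RIGHT -> hotel
i=2: L=kilo R=kilo -> agree -> kilo
i=3: L=delta, R=alpha=BASE -> take LEFT -> delta
Conflict count: 0

Answer: 0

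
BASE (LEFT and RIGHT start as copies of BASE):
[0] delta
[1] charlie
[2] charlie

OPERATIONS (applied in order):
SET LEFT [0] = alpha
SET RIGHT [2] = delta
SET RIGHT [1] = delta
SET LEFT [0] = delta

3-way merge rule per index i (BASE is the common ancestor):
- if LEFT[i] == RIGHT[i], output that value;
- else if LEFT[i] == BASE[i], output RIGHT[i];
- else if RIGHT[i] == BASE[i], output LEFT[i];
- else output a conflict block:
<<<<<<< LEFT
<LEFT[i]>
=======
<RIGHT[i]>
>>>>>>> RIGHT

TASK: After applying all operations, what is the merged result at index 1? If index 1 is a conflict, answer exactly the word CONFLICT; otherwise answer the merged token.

Answer: delta

Derivation:
Final LEFT:  [delta, charlie, charlie]
Final RIGHT: [delta, delta, delta]
i=0: L=delta R=delta -> agree -> delta
i=1: L=charlie=BASE, R=delta -> take RIGHT -> delta
i=2: L=charlie=BASE, R=delta -> take RIGHT -> delta
Index 1 -> delta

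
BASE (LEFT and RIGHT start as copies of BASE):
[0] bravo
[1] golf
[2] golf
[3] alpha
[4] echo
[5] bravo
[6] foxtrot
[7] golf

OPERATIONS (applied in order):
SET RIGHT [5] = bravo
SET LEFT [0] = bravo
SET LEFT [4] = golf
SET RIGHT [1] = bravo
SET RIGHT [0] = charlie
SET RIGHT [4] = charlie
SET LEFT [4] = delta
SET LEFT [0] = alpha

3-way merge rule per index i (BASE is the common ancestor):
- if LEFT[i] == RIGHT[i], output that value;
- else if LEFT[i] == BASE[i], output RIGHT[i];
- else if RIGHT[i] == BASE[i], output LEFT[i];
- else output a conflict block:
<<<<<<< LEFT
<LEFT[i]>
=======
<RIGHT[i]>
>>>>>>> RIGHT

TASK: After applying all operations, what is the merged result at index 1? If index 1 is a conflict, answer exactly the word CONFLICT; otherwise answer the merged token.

Answer: bravo

Derivation:
Final LEFT:  [alpha, golf, golf, alpha, delta, bravo, foxtrot, golf]
Final RIGHT: [charlie, bravo, golf, alpha, charlie, bravo, foxtrot, golf]
i=0: BASE=bravo L=alpha R=charlie all differ -> CONFLICT
i=1: L=golf=BASE, R=bravo -> take RIGHT -> bravo
i=2: L=golf R=golf -> agree -> golf
i=3: L=alpha R=alpha -> agree -> alpha
i=4: BASE=echo L=delta R=charlie all differ -> CONFLICT
i=5: L=bravo R=bravo -> agree -> bravo
i=6: L=foxtrot R=foxtrot -> agree -> foxtrot
i=7: L=golf R=golf -> agree -> golf
Index 1 -> bravo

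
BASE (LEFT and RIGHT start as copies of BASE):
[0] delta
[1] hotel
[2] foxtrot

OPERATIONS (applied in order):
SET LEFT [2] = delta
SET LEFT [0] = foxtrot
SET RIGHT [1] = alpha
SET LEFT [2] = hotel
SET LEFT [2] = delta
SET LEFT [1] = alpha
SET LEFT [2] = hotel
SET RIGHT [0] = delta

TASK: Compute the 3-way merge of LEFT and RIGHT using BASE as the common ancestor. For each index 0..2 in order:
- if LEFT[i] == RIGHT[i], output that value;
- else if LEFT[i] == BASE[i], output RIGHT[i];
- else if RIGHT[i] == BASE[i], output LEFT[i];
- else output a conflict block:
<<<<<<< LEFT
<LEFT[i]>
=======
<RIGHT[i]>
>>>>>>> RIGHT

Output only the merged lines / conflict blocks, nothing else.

Final LEFT:  [foxtrot, alpha, hotel]
Final RIGHT: [delta, alpha, foxtrot]
i=0: L=foxtrot, R=delta=BASE -> take LEFT -> foxtrot
i=1: L=alpha R=alpha -> agree -> alpha
i=2: L=hotel, R=foxtrot=BASE -> take LEFT -> hotel

Answer: foxtrot
alpha
hotel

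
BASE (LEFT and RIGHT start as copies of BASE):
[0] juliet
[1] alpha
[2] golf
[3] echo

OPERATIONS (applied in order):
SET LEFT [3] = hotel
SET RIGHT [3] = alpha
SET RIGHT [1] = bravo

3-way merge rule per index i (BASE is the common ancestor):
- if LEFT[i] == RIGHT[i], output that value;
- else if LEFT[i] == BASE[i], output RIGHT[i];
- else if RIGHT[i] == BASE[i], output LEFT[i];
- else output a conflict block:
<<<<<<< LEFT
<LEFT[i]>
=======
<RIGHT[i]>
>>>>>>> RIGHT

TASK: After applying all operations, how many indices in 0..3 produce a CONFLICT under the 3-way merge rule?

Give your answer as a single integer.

Final LEFT:  [juliet, alpha, golf, hotel]
Final RIGHT: [juliet, bravo, golf, alpha]
i=0: L=juliet R=juliet -> agree -> juliet
i=1: L=alpha=BASE, R=bravo -> take RIGHT -> bravo
i=2: L=golf R=golf -> agree -> golf
i=3: BASE=echo L=hotel R=alpha all differ -> CONFLICT
Conflict count: 1

Answer: 1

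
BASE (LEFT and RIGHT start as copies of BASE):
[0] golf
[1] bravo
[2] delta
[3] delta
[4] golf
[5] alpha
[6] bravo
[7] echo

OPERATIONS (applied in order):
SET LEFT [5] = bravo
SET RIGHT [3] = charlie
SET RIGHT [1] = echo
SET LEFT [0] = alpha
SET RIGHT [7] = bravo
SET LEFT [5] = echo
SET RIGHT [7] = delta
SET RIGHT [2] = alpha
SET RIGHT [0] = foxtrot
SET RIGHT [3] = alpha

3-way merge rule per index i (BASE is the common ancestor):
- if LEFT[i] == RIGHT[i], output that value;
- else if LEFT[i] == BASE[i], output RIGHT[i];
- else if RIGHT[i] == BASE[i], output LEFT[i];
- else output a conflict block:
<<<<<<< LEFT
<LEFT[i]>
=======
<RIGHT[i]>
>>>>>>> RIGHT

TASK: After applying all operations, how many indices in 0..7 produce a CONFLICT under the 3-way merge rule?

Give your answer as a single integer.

Final LEFT:  [alpha, bravo, delta, delta, golf, echo, bravo, echo]
Final RIGHT: [foxtrot, echo, alpha, alpha, golf, alpha, bravo, delta]
i=0: BASE=golf L=alpha R=foxtrot all differ -> CONFLICT
i=1: L=bravo=BASE, R=echo -> take RIGHT -> echo
i=2: L=delta=BASE, R=alpha -> take RIGHT -> alpha
i=3: L=delta=BASE, R=alpha -> take RIGHT -> alpha
i=4: L=golf R=golf -> agree -> golf
i=5: L=echo, R=alpha=BASE -> take LEFT -> echo
i=6: L=bravo R=bravo -> agree -> bravo
i=7: L=echo=BASE, R=delta -> take RIGHT -> delta
Conflict count: 1

Answer: 1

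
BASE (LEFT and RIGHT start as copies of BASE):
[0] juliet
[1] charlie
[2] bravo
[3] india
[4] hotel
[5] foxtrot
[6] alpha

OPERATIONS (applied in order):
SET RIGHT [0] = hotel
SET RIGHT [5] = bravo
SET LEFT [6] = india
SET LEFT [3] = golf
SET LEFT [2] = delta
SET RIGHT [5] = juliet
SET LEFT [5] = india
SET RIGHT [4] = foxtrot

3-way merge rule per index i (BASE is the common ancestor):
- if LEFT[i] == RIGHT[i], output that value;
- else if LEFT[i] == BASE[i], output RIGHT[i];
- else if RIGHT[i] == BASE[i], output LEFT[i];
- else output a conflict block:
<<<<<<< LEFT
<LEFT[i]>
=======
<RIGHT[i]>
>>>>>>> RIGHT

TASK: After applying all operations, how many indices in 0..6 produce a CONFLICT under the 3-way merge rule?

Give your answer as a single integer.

Answer: 1

Derivation:
Final LEFT:  [juliet, charlie, delta, golf, hotel, india, india]
Final RIGHT: [hotel, charlie, bravo, india, foxtrot, juliet, alpha]
i=0: L=juliet=BASE, R=hotel -> take RIGHT -> hotel
i=1: L=charlie R=charlie -> agree -> charlie
i=2: L=delta, R=bravo=BASE -> take LEFT -> delta
i=3: L=golf, R=india=BASE -> take LEFT -> golf
i=4: L=hotel=BASE, R=foxtrot -> take RIGHT -> foxtrot
i=5: BASE=foxtrot L=india R=juliet all differ -> CONFLICT
i=6: L=india, R=alpha=BASE -> take LEFT -> india
Conflict count: 1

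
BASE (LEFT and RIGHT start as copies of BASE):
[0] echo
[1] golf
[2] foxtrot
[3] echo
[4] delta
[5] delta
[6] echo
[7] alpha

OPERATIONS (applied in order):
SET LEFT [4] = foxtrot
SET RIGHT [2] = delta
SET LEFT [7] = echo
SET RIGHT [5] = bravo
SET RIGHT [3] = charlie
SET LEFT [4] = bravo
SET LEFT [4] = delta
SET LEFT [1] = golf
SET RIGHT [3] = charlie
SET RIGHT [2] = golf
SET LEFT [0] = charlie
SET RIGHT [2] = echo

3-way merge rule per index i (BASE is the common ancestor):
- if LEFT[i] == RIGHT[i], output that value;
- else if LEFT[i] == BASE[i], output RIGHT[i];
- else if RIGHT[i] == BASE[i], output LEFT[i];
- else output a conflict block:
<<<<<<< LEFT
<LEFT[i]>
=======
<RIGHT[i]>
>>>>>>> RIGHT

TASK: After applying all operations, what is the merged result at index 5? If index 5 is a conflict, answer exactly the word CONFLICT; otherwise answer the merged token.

Answer: bravo

Derivation:
Final LEFT:  [charlie, golf, foxtrot, echo, delta, delta, echo, echo]
Final RIGHT: [echo, golf, echo, charlie, delta, bravo, echo, alpha]
i=0: L=charlie, R=echo=BASE -> take LEFT -> charlie
i=1: L=golf R=golf -> agree -> golf
i=2: L=foxtrot=BASE, R=echo -> take RIGHT -> echo
i=3: L=echo=BASE, R=charlie -> take RIGHT -> charlie
i=4: L=delta R=delta -> agree -> delta
i=5: L=delta=BASE, R=bravo -> take RIGHT -> bravo
i=6: L=echo R=echo -> agree -> echo
i=7: L=echo, R=alpha=BASE -> take LEFT -> echo
Index 5 -> bravo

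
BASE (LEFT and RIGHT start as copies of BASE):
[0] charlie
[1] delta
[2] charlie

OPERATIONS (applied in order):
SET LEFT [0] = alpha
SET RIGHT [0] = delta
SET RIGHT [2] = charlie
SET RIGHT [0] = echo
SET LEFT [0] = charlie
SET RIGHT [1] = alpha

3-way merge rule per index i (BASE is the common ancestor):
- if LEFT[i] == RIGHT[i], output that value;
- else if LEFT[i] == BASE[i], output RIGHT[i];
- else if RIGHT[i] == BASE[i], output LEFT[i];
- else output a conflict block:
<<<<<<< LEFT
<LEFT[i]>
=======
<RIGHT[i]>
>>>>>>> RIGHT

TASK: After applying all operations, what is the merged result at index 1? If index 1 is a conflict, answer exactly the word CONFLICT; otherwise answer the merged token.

Final LEFT:  [charlie, delta, charlie]
Final RIGHT: [echo, alpha, charlie]
i=0: L=charlie=BASE, R=echo -> take RIGHT -> echo
i=1: L=delta=BASE, R=alpha -> take RIGHT -> alpha
i=2: L=charlie R=charlie -> agree -> charlie
Index 1 -> alpha

Answer: alpha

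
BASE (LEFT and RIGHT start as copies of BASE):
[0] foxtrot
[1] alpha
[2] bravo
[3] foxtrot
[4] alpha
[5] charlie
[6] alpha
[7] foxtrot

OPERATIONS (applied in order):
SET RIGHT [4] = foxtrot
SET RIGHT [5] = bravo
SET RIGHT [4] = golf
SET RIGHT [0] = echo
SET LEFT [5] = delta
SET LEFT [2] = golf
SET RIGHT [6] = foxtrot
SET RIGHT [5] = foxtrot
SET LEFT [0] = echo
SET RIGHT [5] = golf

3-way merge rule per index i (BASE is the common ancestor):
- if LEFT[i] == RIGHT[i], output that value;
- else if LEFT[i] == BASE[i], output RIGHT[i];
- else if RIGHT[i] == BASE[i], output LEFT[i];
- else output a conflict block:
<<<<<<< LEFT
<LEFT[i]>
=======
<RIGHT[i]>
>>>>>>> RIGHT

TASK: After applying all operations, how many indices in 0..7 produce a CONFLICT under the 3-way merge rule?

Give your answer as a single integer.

Answer: 1

Derivation:
Final LEFT:  [echo, alpha, golf, foxtrot, alpha, delta, alpha, foxtrot]
Final RIGHT: [echo, alpha, bravo, foxtrot, golf, golf, foxtrot, foxtrot]
i=0: L=echo R=echo -> agree -> echo
i=1: L=alpha R=alpha -> agree -> alpha
i=2: L=golf, R=bravo=BASE -> take LEFT -> golf
i=3: L=foxtrot R=foxtrot -> agree -> foxtrot
i=4: L=alpha=BASE, R=golf -> take RIGHT -> golf
i=5: BASE=charlie L=delta R=golf all differ -> CONFLICT
i=6: L=alpha=BASE, R=foxtrot -> take RIGHT -> foxtrot
i=7: L=foxtrot R=foxtrot -> agree -> foxtrot
Conflict count: 1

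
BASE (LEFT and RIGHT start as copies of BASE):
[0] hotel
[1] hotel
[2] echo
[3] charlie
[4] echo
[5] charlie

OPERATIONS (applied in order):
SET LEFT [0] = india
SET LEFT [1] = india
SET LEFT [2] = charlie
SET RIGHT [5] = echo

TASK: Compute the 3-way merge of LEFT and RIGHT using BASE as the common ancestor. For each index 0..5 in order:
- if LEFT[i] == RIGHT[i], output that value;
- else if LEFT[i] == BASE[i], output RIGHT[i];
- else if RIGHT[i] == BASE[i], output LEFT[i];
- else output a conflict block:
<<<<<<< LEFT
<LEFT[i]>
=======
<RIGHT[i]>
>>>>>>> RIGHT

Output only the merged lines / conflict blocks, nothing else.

Final LEFT:  [india, india, charlie, charlie, echo, charlie]
Final RIGHT: [hotel, hotel, echo, charlie, echo, echo]
i=0: L=india, R=hotel=BASE -> take LEFT -> india
i=1: L=india, R=hotel=BASE -> take LEFT -> india
i=2: L=charlie, R=echo=BASE -> take LEFT -> charlie
i=3: L=charlie R=charlie -> agree -> charlie
i=4: L=echo R=echo -> agree -> echo
i=5: L=charlie=BASE, R=echo -> take RIGHT -> echo

Answer: india
india
charlie
charlie
echo
echo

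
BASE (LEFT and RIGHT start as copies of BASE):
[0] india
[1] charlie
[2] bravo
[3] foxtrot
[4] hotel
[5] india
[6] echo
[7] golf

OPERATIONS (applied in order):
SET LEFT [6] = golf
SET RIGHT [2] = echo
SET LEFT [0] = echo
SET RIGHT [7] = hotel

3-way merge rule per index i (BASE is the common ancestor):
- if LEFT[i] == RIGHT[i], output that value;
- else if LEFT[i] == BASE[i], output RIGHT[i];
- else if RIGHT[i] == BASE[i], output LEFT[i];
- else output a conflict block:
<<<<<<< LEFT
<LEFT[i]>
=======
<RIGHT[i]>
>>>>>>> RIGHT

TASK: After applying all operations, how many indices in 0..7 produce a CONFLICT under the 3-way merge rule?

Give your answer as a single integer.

Answer: 0

Derivation:
Final LEFT:  [echo, charlie, bravo, foxtrot, hotel, india, golf, golf]
Final RIGHT: [india, charlie, echo, foxtrot, hotel, india, echo, hotel]
i=0: L=echo, R=india=BASE -> take LEFT -> echo
i=1: L=charlie R=charlie -> agree -> charlie
i=2: L=bravo=BASE, R=echo -> take RIGHT -> echo
i=3: L=foxtrot R=foxtrot -> agree -> foxtrot
i=4: L=hotel R=hotel -> agree -> hotel
i=5: L=india R=india -> agree -> india
i=6: L=golf, R=echo=BASE -> take LEFT -> golf
i=7: L=golf=BASE, R=hotel -> take RIGHT -> hotel
Conflict count: 0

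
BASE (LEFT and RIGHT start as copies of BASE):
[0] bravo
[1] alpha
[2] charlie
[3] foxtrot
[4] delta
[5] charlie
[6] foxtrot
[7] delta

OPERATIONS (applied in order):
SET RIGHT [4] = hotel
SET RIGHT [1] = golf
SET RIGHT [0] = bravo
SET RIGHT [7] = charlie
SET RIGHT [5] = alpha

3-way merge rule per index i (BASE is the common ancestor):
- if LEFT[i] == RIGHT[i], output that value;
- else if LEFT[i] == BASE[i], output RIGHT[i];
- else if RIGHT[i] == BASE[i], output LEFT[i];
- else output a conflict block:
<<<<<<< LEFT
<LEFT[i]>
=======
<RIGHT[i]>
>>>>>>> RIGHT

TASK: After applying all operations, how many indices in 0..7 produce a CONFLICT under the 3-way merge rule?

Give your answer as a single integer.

Final LEFT:  [bravo, alpha, charlie, foxtrot, delta, charlie, foxtrot, delta]
Final RIGHT: [bravo, golf, charlie, foxtrot, hotel, alpha, foxtrot, charlie]
i=0: L=bravo R=bravo -> agree -> bravo
i=1: L=alpha=BASE, R=golf -> take RIGHT -> golf
i=2: L=charlie R=charlie -> agree -> charlie
i=3: L=foxtrot R=foxtrot -> agree -> foxtrot
i=4: L=delta=BASE, R=hotel -> take RIGHT -> hotel
i=5: L=charlie=BASE, R=alpha -> take RIGHT -> alpha
i=6: L=foxtrot R=foxtrot -> agree -> foxtrot
i=7: L=delta=BASE, R=charlie -> take RIGHT -> charlie
Conflict count: 0

Answer: 0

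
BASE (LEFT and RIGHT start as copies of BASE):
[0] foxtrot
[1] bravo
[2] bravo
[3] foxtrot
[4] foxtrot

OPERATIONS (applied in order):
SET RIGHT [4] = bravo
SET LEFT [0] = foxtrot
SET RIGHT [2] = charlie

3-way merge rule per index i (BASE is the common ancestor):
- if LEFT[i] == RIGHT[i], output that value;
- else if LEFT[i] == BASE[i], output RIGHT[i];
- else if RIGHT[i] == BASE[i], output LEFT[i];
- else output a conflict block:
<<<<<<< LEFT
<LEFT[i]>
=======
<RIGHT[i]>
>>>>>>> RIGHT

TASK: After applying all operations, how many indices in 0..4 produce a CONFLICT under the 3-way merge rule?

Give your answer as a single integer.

Final LEFT:  [foxtrot, bravo, bravo, foxtrot, foxtrot]
Final RIGHT: [foxtrot, bravo, charlie, foxtrot, bravo]
i=0: L=foxtrot R=foxtrot -> agree -> foxtrot
i=1: L=bravo R=bravo -> agree -> bravo
i=2: L=bravo=BASE, R=charlie -> take RIGHT -> charlie
i=3: L=foxtrot R=foxtrot -> agree -> foxtrot
i=4: L=foxtrot=BASE, R=bravo -> take RIGHT -> bravo
Conflict count: 0

Answer: 0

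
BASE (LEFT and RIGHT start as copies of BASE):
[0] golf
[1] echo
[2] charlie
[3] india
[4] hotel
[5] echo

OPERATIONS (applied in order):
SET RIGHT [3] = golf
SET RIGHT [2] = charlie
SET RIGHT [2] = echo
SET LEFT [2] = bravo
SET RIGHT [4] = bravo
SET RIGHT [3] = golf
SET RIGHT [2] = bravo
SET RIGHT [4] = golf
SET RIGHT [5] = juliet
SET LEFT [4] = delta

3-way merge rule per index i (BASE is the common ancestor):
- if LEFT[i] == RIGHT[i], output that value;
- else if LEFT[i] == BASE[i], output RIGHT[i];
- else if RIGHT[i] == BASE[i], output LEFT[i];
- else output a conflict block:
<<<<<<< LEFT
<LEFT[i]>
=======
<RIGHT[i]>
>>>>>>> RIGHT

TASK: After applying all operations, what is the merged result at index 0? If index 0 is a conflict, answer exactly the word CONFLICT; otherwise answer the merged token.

Final LEFT:  [golf, echo, bravo, india, delta, echo]
Final RIGHT: [golf, echo, bravo, golf, golf, juliet]
i=0: L=golf R=golf -> agree -> golf
i=1: L=echo R=echo -> agree -> echo
i=2: L=bravo R=bravo -> agree -> bravo
i=3: L=india=BASE, R=golf -> take RIGHT -> golf
i=4: BASE=hotel L=delta R=golf all differ -> CONFLICT
i=5: L=echo=BASE, R=juliet -> take RIGHT -> juliet
Index 0 -> golf

Answer: golf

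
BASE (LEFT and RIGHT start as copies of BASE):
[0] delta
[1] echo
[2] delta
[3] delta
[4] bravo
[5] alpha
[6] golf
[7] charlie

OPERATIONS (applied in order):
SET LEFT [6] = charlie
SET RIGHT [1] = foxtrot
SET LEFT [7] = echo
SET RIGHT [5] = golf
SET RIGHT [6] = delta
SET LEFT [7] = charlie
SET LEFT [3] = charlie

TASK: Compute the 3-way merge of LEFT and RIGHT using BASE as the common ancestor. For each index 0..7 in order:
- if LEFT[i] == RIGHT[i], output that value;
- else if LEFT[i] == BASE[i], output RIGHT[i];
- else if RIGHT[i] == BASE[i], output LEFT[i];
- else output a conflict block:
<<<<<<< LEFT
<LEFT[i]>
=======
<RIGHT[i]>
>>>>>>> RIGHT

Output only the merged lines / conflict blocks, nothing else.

Final LEFT:  [delta, echo, delta, charlie, bravo, alpha, charlie, charlie]
Final RIGHT: [delta, foxtrot, delta, delta, bravo, golf, delta, charlie]
i=0: L=delta R=delta -> agree -> delta
i=1: L=echo=BASE, R=foxtrot -> take RIGHT -> foxtrot
i=2: L=delta R=delta -> agree -> delta
i=3: L=charlie, R=delta=BASE -> take LEFT -> charlie
i=4: L=bravo R=bravo -> agree -> bravo
i=5: L=alpha=BASE, R=golf -> take RIGHT -> golf
i=6: BASE=golf L=charlie R=delta all differ -> CONFLICT
i=7: L=charlie R=charlie -> agree -> charlie

Answer: delta
foxtrot
delta
charlie
bravo
golf
<<<<<<< LEFT
charlie
=======
delta
>>>>>>> RIGHT
charlie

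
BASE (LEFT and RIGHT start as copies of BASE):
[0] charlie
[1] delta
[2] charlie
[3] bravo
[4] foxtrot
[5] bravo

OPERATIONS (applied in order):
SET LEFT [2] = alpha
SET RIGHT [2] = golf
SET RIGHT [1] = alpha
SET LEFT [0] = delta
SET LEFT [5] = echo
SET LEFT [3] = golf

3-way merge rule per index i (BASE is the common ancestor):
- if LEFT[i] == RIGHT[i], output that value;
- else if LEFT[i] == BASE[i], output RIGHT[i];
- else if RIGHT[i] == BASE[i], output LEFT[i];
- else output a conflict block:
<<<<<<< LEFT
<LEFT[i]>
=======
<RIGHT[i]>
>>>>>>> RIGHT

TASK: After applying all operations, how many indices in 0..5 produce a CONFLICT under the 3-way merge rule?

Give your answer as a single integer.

Final LEFT:  [delta, delta, alpha, golf, foxtrot, echo]
Final RIGHT: [charlie, alpha, golf, bravo, foxtrot, bravo]
i=0: L=delta, R=charlie=BASE -> take LEFT -> delta
i=1: L=delta=BASE, R=alpha -> take RIGHT -> alpha
i=2: BASE=charlie L=alpha R=golf all differ -> CONFLICT
i=3: L=golf, R=bravo=BASE -> take LEFT -> golf
i=4: L=foxtrot R=foxtrot -> agree -> foxtrot
i=5: L=echo, R=bravo=BASE -> take LEFT -> echo
Conflict count: 1

Answer: 1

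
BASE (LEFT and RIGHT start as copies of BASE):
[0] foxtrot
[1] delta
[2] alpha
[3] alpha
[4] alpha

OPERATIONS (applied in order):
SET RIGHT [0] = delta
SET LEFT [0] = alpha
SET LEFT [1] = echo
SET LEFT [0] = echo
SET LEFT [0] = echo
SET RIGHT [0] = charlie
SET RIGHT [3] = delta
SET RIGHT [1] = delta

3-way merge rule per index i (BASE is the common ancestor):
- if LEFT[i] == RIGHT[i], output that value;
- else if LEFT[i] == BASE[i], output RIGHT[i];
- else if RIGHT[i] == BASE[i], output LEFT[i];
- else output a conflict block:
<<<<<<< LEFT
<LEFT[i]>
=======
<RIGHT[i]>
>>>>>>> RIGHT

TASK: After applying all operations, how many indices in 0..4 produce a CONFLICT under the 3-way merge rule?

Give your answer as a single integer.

Final LEFT:  [echo, echo, alpha, alpha, alpha]
Final RIGHT: [charlie, delta, alpha, delta, alpha]
i=0: BASE=foxtrot L=echo R=charlie all differ -> CONFLICT
i=1: L=echo, R=delta=BASE -> take LEFT -> echo
i=2: L=alpha R=alpha -> agree -> alpha
i=3: L=alpha=BASE, R=delta -> take RIGHT -> delta
i=4: L=alpha R=alpha -> agree -> alpha
Conflict count: 1

Answer: 1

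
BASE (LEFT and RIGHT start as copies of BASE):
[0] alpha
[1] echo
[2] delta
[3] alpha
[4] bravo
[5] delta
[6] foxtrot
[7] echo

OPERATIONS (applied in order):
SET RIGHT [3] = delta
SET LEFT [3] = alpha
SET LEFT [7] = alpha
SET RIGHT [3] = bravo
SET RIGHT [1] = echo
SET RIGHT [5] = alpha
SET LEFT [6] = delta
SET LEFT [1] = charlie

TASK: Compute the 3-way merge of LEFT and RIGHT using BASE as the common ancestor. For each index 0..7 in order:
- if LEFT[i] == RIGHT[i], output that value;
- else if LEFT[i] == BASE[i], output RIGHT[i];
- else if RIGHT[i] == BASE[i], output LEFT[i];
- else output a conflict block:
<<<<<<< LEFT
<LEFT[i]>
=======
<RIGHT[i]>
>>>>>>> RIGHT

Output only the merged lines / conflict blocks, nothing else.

Answer: alpha
charlie
delta
bravo
bravo
alpha
delta
alpha

Derivation:
Final LEFT:  [alpha, charlie, delta, alpha, bravo, delta, delta, alpha]
Final RIGHT: [alpha, echo, delta, bravo, bravo, alpha, foxtrot, echo]
i=0: L=alpha R=alpha -> agree -> alpha
i=1: L=charlie, R=echo=BASE -> take LEFT -> charlie
i=2: L=delta R=delta -> agree -> delta
i=3: L=alpha=BASE, R=bravo -> take RIGHT -> bravo
i=4: L=bravo R=bravo -> agree -> bravo
i=5: L=delta=BASE, R=alpha -> take RIGHT -> alpha
i=6: L=delta, R=foxtrot=BASE -> take LEFT -> delta
i=7: L=alpha, R=echo=BASE -> take LEFT -> alpha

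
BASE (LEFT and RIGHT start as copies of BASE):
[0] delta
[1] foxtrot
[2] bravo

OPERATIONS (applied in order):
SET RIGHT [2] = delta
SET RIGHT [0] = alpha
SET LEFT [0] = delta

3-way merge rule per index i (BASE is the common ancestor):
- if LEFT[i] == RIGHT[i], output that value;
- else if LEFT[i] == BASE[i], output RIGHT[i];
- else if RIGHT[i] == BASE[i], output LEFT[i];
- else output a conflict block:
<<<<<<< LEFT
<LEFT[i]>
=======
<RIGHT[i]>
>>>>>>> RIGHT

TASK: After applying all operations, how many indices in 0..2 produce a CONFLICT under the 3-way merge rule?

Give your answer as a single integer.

Answer: 0

Derivation:
Final LEFT:  [delta, foxtrot, bravo]
Final RIGHT: [alpha, foxtrot, delta]
i=0: L=delta=BASE, R=alpha -> take RIGHT -> alpha
i=1: L=foxtrot R=foxtrot -> agree -> foxtrot
i=2: L=bravo=BASE, R=delta -> take RIGHT -> delta
Conflict count: 0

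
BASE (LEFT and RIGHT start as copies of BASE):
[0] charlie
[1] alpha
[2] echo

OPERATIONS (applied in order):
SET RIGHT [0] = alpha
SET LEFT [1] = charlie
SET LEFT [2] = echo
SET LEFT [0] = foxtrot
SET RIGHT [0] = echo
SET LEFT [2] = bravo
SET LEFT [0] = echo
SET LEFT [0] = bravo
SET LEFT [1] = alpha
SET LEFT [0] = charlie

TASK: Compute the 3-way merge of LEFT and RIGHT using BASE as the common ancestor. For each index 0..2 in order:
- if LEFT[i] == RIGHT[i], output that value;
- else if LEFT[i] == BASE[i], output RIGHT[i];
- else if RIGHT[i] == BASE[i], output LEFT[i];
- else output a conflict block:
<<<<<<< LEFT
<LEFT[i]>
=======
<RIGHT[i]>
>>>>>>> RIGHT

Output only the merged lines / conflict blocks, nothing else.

Answer: echo
alpha
bravo

Derivation:
Final LEFT:  [charlie, alpha, bravo]
Final RIGHT: [echo, alpha, echo]
i=0: L=charlie=BASE, R=echo -> take RIGHT -> echo
i=1: L=alpha R=alpha -> agree -> alpha
i=2: L=bravo, R=echo=BASE -> take LEFT -> bravo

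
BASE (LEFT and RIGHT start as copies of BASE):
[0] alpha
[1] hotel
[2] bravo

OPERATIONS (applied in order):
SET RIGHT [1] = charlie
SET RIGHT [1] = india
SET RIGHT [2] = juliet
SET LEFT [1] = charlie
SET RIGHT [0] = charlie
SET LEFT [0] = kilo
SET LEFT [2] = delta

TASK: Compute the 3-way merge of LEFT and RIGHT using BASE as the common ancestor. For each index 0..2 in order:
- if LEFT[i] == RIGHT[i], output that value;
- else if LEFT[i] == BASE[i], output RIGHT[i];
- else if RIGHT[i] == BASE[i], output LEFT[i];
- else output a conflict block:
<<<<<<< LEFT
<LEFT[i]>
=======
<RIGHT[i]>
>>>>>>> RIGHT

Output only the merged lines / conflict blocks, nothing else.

Answer: <<<<<<< LEFT
kilo
=======
charlie
>>>>>>> RIGHT
<<<<<<< LEFT
charlie
=======
india
>>>>>>> RIGHT
<<<<<<< LEFT
delta
=======
juliet
>>>>>>> RIGHT

Derivation:
Final LEFT:  [kilo, charlie, delta]
Final RIGHT: [charlie, india, juliet]
i=0: BASE=alpha L=kilo R=charlie all differ -> CONFLICT
i=1: BASE=hotel L=charlie R=india all differ -> CONFLICT
i=2: BASE=bravo L=delta R=juliet all differ -> CONFLICT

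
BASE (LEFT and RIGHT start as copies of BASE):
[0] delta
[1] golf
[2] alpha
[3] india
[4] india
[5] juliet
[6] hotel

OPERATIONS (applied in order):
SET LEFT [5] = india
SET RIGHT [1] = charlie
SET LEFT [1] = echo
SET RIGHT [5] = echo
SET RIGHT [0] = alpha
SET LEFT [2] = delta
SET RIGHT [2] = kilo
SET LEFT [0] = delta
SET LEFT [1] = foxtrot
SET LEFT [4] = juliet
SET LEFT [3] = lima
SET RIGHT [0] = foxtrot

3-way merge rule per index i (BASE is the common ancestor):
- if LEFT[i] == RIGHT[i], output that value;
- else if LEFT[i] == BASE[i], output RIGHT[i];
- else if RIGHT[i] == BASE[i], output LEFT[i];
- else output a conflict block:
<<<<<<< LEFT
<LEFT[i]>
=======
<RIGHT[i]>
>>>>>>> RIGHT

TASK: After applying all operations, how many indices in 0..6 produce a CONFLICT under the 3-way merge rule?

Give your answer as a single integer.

Answer: 3

Derivation:
Final LEFT:  [delta, foxtrot, delta, lima, juliet, india, hotel]
Final RIGHT: [foxtrot, charlie, kilo, india, india, echo, hotel]
i=0: L=delta=BASE, R=foxtrot -> take RIGHT -> foxtrot
i=1: BASE=golf L=foxtrot R=charlie all differ -> CONFLICT
i=2: BASE=alpha L=delta R=kilo all differ -> CONFLICT
i=3: L=lima, R=india=BASE -> take LEFT -> lima
i=4: L=juliet, R=india=BASE -> take LEFT -> juliet
i=5: BASE=juliet L=india R=echo all differ -> CONFLICT
i=6: L=hotel R=hotel -> agree -> hotel
Conflict count: 3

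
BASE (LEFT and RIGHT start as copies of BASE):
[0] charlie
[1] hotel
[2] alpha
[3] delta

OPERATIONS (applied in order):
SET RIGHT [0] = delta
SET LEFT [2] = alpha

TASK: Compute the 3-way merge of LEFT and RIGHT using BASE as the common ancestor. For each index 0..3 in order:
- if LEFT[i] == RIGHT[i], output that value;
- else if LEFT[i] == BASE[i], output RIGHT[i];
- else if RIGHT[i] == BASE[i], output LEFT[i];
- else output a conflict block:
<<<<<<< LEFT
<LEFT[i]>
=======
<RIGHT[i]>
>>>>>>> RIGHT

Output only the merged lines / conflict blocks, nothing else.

Final LEFT:  [charlie, hotel, alpha, delta]
Final RIGHT: [delta, hotel, alpha, delta]
i=0: L=charlie=BASE, R=delta -> take RIGHT -> delta
i=1: L=hotel R=hotel -> agree -> hotel
i=2: L=alpha R=alpha -> agree -> alpha
i=3: L=delta R=delta -> agree -> delta

Answer: delta
hotel
alpha
delta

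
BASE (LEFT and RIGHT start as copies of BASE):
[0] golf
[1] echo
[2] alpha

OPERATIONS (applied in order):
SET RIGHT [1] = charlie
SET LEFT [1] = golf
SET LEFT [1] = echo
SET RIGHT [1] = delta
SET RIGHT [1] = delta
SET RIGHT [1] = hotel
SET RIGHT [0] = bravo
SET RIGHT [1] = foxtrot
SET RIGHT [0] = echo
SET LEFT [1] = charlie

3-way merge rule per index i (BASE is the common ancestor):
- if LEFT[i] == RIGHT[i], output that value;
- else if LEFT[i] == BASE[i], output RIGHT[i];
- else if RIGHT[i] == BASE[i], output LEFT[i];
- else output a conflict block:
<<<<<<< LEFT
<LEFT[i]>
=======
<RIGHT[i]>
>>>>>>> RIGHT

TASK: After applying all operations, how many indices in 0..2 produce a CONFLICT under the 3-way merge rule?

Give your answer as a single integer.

Final LEFT:  [golf, charlie, alpha]
Final RIGHT: [echo, foxtrot, alpha]
i=0: L=golf=BASE, R=echo -> take RIGHT -> echo
i=1: BASE=echo L=charlie R=foxtrot all differ -> CONFLICT
i=2: L=alpha R=alpha -> agree -> alpha
Conflict count: 1

Answer: 1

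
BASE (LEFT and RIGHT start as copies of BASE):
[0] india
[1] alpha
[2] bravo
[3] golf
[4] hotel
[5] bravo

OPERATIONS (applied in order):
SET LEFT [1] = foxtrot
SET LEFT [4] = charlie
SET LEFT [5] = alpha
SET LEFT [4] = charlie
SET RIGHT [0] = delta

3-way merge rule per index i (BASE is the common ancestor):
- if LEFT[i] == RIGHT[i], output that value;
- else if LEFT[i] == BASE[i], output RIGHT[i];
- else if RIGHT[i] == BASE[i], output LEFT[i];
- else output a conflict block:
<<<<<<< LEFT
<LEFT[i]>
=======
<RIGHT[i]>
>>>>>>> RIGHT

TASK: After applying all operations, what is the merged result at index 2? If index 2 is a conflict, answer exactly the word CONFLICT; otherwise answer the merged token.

Answer: bravo

Derivation:
Final LEFT:  [india, foxtrot, bravo, golf, charlie, alpha]
Final RIGHT: [delta, alpha, bravo, golf, hotel, bravo]
i=0: L=india=BASE, R=delta -> take RIGHT -> delta
i=1: L=foxtrot, R=alpha=BASE -> take LEFT -> foxtrot
i=2: L=bravo R=bravo -> agree -> bravo
i=3: L=golf R=golf -> agree -> golf
i=4: L=charlie, R=hotel=BASE -> take LEFT -> charlie
i=5: L=alpha, R=bravo=BASE -> take LEFT -> alpha
Index 2 -> bravo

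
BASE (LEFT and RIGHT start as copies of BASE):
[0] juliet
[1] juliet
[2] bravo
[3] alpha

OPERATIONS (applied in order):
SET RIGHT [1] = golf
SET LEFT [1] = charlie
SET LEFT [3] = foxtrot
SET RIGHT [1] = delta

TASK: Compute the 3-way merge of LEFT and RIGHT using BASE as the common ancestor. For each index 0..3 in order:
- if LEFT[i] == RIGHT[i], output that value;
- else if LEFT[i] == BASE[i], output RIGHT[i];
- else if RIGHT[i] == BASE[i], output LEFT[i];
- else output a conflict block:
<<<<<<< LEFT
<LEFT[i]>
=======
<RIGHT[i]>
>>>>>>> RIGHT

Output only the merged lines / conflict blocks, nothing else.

Final LEFT:  [juliet, charlie, bravo, foxtrot]
Final RIGHT: [juliet, delta, bravo, alpha]
i=0: L=juliet R=juliet -> agree -> juliet
i=1: BASE=juliet L=charlie R=delta all differ -> CONFLICT
i=2: L=bravo R=bravo -> agree -> bravo
i=3: L=foxtrot, R=alpha=BASE -> take LEFT -> foxtrot

Answer: juliet
<<<<<<< LEFT
charlie
=======
delta
>>>>>>> RIGHT
bravo
foxtrot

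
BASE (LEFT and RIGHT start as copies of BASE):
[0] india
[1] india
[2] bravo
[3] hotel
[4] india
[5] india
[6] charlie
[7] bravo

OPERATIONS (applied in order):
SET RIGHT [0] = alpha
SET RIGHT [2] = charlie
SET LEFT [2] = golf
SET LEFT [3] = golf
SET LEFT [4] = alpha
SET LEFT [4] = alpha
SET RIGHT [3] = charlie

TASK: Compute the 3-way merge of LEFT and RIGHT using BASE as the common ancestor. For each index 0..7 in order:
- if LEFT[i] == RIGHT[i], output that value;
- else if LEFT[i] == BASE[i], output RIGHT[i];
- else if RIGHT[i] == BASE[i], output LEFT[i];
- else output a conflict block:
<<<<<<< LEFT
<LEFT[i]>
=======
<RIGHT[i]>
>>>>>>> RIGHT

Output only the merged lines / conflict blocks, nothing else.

Final LEFT:  [india, india, golf, golf, alpha, india, charlie, bravo]
Final RIGHT: [alpha, india, charlie, charlie, india, india, charlie, bravo]
i=0: L=india=BASE, R=alpha -> take RIGHT -> alpha
i=1: L=india R=india -> agree -> india
i=2: BASE=bravo L=golf R=charlie all differ -> CONFLICT
i=3: BASE=hotel L=golf R=charlie all differ -> CONFLICT
i=4: L=alpha, R=india=BASE -> take LEFT -> alpha
i=5: L=india R=india -> agree -> india
i=6: L=charlie R=charlie -> agree -> charlie
i=7: L=bravo R=bravo -> agree -> bravo

Answer: alpha
india
<<<<<<< LEFT
golf
=======
charlie
>>>>>>> RIGHT
<<<<<<< LEFT
golf
=======
charlie
>>>>>>> RIGHT
alpha
india
charlie
bravo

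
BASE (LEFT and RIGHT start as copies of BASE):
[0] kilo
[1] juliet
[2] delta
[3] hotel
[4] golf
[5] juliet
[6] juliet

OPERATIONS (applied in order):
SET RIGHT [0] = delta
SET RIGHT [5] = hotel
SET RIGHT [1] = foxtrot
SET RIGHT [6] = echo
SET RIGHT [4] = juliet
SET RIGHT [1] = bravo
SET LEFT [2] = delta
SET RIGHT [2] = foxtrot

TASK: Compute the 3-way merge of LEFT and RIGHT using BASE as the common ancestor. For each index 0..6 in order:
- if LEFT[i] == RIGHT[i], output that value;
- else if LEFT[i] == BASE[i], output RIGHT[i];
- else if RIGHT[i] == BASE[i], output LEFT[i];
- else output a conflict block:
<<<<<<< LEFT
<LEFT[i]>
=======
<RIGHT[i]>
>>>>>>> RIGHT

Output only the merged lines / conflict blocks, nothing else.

Final LEFT:  [kilo, juliet, delta, hotel, golf, juliet, juliet]
Final RIGHT: [delta, bravo, foxtrot, hotel, juliet, hotel, echo]
i=0: L=kilo=BASE, R=delta -> take RIGHT -> delta
i=1: L=juliet=BASE, R=bravo -> take RIGHT -> bravo
i=2: L=delta=BASE, R=foxtrot -> take RIGHT -> foxtrot
i=3: L=hotel R=hotel -> agree -> hotel
i=4: L=golf=BASE, R=juliet -> take RIGHT -> juliet
i=5: L=juliet=BASE, R=hotel -> take RIGHT -> hotel
i=6: L=juliet=BASE, R=echo -> take RIGHT -> echo

Answer: delta
bravo
foxtrot
hotel
juliet
hotel
echo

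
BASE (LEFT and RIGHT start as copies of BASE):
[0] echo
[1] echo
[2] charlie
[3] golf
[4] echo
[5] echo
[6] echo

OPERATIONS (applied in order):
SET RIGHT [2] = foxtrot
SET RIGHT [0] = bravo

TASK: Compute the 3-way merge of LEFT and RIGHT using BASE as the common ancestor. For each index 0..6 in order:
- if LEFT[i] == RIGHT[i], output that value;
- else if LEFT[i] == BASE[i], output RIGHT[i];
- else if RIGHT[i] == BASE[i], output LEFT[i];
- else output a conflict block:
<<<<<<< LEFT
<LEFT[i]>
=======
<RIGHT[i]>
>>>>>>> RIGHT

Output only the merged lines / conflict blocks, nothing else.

Answer: bravo
echo
foxtrot
golf
echo
echo
echo

Derivation:
Final LEFT:  [echo, echo, charlie, golf, echo, echo, echo]
Final RIGHT: [bravo, echo, foxtrot, golf, echo, echo, echo]
i=0: L=echo=BASE, R=bravo -> take RIGHT -> bravo
i=1: L=echo R=echo -> agree -> echo
i=2: L=charlie=BASE, R=foxtrot -> take RIGHT -> foxtrot
i=3: L=golf R=golf -> agree -> golf
i=4: L=echo R=echo -> agree -> echo
i=5: L=echo R=echo -> agree -> echo
i=6: L=echo R=echo -> agree -> echo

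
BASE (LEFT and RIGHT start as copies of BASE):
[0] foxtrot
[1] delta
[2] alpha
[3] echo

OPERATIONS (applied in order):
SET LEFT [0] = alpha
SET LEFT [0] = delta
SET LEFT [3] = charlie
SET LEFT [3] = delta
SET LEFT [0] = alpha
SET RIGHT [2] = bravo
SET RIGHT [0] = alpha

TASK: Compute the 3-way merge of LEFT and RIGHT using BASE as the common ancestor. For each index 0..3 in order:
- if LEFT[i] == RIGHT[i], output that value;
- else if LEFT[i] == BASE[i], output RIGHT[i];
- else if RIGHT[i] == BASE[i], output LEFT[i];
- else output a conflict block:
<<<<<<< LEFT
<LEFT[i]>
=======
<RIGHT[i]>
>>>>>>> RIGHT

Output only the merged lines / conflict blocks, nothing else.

Final LEFT:  [alpha, delta, alpha, delta]
Final RIGHT: [alpha, delta, bravo, echo]
i=0: L=alpha R=alpha -> agree -> alpha
i=1: L=delta R=delta -> agree -> delta
i=2: L=alpha=BASE, R=bravo -> take RIGHT -> bravo
i=3: L=delta, R=echo=BASE -> take LEFT -> delta

Answer: alpha
delta
bravo
delta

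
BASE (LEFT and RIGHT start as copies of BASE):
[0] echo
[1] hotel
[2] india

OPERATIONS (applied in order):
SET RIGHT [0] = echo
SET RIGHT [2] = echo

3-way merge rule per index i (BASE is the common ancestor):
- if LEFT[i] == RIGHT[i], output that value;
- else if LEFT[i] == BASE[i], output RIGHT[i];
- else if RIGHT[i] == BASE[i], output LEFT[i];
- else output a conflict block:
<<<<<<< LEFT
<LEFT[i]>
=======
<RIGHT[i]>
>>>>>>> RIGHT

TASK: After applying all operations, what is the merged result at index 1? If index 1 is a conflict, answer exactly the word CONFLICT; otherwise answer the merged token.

Final LEFT:  [echo, hotel, india]
Final RIGHT: [echo, hotel, echo]
i=0: L=echo R=echo -> agree -> echo
i=1: L=hotel R=hotel -> agree -> hotel
i=2: L=india=BASE, R=echo -> take RIGHT -> echo
Index 1 -> hotel

Answer: hotel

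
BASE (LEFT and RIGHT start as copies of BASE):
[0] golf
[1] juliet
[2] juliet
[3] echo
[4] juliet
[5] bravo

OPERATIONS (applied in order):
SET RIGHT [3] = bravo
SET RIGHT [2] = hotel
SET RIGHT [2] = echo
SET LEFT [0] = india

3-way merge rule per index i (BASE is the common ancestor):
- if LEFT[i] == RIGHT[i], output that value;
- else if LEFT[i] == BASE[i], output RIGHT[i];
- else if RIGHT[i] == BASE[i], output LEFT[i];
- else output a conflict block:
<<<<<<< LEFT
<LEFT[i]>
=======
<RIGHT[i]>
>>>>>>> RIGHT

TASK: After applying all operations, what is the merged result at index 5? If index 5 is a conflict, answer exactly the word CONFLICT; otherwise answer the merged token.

Final LEFT:  [india, juliet, juliet, echo, juliet, bravo]
Final RIGHT: [golf, juliet, echo, bravo, juliet, bravo]
i=0: L=india, R=golf=BASE -> take LEFT -> india
i=1: L=juliet R=juliet -> agree -> juliet
i=2: L=juliet=BASE, R=echo -> take RIGHT -> echo
i=3: L=echo=BASE, R=bravo -> take RIGHT -> bravo
i=4: L=juliet R=juliet -> agree -> juliet
i=5: L=bravo R=bravo -> agree -> bravo
Index 5 -> bravo

Answer: bravo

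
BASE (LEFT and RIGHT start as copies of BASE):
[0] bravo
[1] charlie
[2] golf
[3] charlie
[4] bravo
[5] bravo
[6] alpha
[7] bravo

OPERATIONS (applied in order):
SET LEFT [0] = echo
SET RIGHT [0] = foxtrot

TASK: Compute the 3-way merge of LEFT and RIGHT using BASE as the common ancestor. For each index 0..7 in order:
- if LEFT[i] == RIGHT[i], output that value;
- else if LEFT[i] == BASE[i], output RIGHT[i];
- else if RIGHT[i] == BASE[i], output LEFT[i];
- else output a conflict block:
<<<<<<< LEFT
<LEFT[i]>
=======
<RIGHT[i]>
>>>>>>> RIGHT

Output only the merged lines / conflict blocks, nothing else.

Final LEFT:  [echo, charlie, golf, charlie, bravo, bravo, alpha, bravo]
Final RIGHT: [foxtrot, charlie, golf, charlie, bravo, bravo, alpha, bravo]
i=0: BASE=bravo L=echo R=foxtrot all differ -> CONFLICT
i=1: L=charlie R=charlie -> agree -> charlie
i=2: L=golf R=golf -> agree -> golf
i=3: L=charlie R=charlie -> agree -> charlie
i=4: L=bravo R=bravo -> agree -> bravo
i=5: L=bravo R=bravo -> agree -> bravo
i=6: L=alpha R=alpha -> agree -> alpha
i=7: L=bravo R=bravo -> agree -> bravo

Answer: <<<<<<< LEFT
echo
=======
foxtrot
>>>>>>> RIGHT
charlie
golf
charlie
bravo
bravo
alpha
bravo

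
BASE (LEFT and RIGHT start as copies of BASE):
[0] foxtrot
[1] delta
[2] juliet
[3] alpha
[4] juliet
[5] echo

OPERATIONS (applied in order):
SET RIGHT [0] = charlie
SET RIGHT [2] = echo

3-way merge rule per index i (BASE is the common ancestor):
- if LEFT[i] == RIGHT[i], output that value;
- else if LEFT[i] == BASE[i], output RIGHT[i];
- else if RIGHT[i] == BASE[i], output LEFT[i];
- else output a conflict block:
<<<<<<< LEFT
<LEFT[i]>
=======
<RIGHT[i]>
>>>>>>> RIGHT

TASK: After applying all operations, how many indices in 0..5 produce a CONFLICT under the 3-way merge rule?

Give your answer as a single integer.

Final LEFT:  [foxtrot, delta, juliet, alpha, juliet, echo]
Final RIGHT: [charlie, delta, echo, alpha, juliet, echo]
i=0: L=foxtrot=BASE, R=charlie -> take RIGHT -> charlie
i=1: L=delta R=delta -> agree -> delta
i=2: L=juliet=BASE, R=echo -> take RIGHT -> echo
i=3: L=alpha R=alpha -> agree -> alpha
i=4: L=juliet R=juliet -> agree -> juliet
i=5: L=echo R=echo -> agree -> echo
Conflict count: 0

Answer: 0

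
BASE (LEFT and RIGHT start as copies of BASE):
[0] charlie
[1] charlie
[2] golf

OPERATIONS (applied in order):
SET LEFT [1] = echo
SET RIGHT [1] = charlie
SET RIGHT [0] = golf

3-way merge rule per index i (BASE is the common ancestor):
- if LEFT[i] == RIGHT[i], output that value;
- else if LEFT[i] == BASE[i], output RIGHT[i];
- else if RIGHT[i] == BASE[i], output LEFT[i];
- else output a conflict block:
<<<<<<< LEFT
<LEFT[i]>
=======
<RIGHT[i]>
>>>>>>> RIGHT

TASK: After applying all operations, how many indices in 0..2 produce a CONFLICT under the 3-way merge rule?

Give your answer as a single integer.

Final LEFT:  [charlie, echo, golf]
Final RIGHT: [golf, charlie, golf]
i=0: L=charlie=BASE, R=golf -> take RIGHT -> golf
i=1: L=echo, R=charlie=BASE -> take LEFT -> echo
i=2: L=golf R=golf -> agree -> golf
Conflict count: 0

Answer: 0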